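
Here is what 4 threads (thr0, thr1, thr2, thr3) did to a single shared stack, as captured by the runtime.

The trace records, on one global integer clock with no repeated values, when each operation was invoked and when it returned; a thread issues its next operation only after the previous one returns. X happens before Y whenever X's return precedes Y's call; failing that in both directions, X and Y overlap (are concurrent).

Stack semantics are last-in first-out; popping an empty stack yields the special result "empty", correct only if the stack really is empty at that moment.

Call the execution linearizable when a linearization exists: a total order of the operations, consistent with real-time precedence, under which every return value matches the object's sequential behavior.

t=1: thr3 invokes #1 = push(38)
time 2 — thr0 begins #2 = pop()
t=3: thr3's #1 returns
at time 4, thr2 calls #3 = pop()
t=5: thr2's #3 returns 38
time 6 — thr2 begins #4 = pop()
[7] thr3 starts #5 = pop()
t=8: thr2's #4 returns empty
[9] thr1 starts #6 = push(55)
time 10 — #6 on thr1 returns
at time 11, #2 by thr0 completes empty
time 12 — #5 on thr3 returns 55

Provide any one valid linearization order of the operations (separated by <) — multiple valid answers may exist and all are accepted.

step 1: #1 push(38) — stack <38>
step 2: #3 pop() → 38 — stack <>
step 3: #2 pop() → empty — stack <>
step 4: #4 pop() → empty — stack <>
step 5: #6 push(55) — stack <55>
step 6: #5 pop() → 55 — stack <>

#1 < #3 < #2 < #4 < #6 < #5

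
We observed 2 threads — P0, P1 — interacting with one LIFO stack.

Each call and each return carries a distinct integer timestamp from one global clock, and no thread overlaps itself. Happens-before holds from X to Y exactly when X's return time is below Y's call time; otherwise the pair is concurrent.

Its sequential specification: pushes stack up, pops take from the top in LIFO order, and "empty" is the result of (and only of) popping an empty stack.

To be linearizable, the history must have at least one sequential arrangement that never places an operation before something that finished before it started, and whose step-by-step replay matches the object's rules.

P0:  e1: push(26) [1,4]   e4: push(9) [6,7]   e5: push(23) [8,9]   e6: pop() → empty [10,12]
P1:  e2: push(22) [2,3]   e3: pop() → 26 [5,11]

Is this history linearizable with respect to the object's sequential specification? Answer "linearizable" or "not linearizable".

not linearizable

through event 11 a valid linearization exists; event 12 (e6 responding at time 12) ends that
every one of the 8 real-time-consistent orders over 6 completed LIFO stack ops fails the sequential spec
take e1, e2, e3, e4, e5, e6: step 3 already fails, because e3 pop() → 26 cannot occur there
take e1, e2, e4, e3, e5, e6: step 4 already fails, because e3 pop() → 26 cannot occur there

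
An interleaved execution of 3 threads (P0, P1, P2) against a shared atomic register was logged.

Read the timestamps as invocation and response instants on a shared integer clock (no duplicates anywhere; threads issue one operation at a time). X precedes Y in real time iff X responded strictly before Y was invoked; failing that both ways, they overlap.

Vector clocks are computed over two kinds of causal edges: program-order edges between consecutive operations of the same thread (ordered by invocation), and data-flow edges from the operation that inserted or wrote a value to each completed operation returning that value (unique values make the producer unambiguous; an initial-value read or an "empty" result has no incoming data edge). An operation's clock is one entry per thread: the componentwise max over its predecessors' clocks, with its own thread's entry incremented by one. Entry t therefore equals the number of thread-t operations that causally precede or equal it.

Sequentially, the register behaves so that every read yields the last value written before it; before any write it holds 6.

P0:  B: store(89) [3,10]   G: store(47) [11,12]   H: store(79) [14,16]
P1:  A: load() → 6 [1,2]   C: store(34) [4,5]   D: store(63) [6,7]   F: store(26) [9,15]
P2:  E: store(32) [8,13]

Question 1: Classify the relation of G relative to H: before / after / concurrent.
G spans [11,12], H spans [14,16]
resp(G)=12 < inv(H)=14

before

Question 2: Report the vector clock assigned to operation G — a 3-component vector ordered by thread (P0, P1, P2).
invoked at 8, E has no predecessors; its own P2 bump gives (0, 0, 1)
invoked at 1, A has no predecessors; its own P1 bump gives (0, 1, 0)
invoked at 3, B has no predecessors; its own P0 bump gives (1, 0, 0)
C, invoked 4, takes VC(A)=(0, 1, 0) under max, adds 1 for P1 → (0, 2, 0)
G, invoked 11, takes VC(B)=(1, 0, 0) under max, adds 1 for P0 → (2, 0, 0)
D, invoked 6, takes VC(C)=(0, 2, 0) under max, adds 1 for P1 → (0, 3, 0)
H, invoked 14, takes VC(G)=(2, 0, 0) under max, adds 1 for P0 → (3, 0, 0)
F, invoked 9, takes VC(D)=(0, 3, 0) under max, adds 1 for P1 → (0, 4, 0)
target: VC(G) = (2, 0, 0)

(2, 0, 0)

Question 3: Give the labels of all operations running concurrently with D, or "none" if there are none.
overlap test against D [6,7]: concurrent iff the interval meets 6..7
A [1,2]: before
B [3,10]: concurrent
C [4,5]: before
E [8,13]: after
F [9,15]: after
G [11,12]: after
H [14,16]: after

B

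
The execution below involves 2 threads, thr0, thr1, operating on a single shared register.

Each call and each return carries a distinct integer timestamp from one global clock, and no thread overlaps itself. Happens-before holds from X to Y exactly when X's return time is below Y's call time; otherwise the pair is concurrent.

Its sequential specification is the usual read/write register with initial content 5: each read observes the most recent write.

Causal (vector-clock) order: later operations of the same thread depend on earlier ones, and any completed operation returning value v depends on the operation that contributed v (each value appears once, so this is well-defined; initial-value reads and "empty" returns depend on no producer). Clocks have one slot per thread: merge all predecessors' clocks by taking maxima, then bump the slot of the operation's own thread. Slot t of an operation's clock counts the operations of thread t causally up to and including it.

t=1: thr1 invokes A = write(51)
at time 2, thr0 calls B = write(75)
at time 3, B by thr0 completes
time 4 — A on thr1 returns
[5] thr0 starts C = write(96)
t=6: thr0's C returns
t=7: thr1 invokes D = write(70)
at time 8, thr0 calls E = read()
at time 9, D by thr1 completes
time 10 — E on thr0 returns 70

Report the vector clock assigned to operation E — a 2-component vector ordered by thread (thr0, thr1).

(3, 2)

no predecessors for A (invoked 1): thr1 increments from zero → (0, 1)
no predecessors for B (invoked 2): thr0 increments from zero → (1, 0)
merge at D (invoked 7): VC(A)=(0, 1), own-thread bump on thr1 → (0, 2)
merge at C (invoked 5): VC(B)=(1, 0), own-thread bump on thr0 → (2, 0)
merge at E (invoked 8): VC(C)=(2, 0), VC(D)=(0, 2), own-thread bump on thr0 → (3, 2)
target: VC(E) = (3, 2)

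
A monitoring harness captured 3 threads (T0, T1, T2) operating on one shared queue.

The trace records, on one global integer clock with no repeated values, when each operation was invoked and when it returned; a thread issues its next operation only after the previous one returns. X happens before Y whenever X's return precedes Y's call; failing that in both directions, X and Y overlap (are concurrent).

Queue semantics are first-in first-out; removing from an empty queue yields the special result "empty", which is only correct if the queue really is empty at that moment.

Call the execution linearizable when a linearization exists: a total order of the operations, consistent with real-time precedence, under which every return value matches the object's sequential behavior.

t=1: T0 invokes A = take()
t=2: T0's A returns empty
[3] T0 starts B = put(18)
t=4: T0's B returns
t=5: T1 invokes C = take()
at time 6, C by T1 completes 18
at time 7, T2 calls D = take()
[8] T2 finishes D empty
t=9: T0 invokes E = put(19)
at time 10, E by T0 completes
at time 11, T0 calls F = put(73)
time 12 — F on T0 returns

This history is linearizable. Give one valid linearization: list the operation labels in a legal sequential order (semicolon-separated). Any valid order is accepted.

A; B; C; D; E; F

1. A take() → empty, leaving queue <>
2. B put(18), leaving queue <18>
3. C take() → 18, leaving queue <>
4. D take() → empty, leaving queue <>
5. E put(19), leaving queue <19>
6. F put(73), leaving queue <19,73>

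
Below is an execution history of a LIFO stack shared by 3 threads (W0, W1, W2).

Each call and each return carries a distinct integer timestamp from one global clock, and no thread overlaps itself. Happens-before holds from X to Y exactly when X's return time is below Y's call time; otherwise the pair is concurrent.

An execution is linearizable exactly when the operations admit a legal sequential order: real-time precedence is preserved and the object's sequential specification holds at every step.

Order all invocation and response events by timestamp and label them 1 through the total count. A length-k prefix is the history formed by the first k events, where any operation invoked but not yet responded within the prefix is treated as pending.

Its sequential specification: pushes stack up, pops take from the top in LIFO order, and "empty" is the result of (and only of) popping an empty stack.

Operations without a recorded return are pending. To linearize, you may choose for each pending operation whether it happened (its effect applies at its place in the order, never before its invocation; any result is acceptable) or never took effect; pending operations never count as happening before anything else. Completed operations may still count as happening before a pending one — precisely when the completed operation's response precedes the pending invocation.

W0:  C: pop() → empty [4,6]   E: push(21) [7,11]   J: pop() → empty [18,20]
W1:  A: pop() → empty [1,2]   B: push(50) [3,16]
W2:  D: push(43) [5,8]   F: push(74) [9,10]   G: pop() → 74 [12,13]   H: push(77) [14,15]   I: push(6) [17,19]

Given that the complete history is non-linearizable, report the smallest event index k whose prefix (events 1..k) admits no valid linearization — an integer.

20

events 1..19 are still linearizable — one witness is A, C, B, D, E, F, G, H, I:
1. A pop() → empty, leaving stack <>
2. C pop() → empty, leaving stack <>
3. B push(50), leaving stack <50>
4. D push(43), leaving stack <50,43>
5. E push(21), leaving stack <50,43,21>
6. F push(74), leaving stack <50,43,21,74>
7. G pop() → 74, leaving stack <50,43,21>
8. H push(77), leaving stack <50,43,21,77>
9. I push(6), leaving stack <50,43,21,77,6>
at event 20 (J's time-20 response) nothing linearizes any more
take A, B, C, D, E, F, G, H, I, J: step 3 already fails, because C pop() → empty cannot occur there
take A, B, C, D, E, F, G, H, J, I: step 3 already fails, because C pop() → empty cannot occur there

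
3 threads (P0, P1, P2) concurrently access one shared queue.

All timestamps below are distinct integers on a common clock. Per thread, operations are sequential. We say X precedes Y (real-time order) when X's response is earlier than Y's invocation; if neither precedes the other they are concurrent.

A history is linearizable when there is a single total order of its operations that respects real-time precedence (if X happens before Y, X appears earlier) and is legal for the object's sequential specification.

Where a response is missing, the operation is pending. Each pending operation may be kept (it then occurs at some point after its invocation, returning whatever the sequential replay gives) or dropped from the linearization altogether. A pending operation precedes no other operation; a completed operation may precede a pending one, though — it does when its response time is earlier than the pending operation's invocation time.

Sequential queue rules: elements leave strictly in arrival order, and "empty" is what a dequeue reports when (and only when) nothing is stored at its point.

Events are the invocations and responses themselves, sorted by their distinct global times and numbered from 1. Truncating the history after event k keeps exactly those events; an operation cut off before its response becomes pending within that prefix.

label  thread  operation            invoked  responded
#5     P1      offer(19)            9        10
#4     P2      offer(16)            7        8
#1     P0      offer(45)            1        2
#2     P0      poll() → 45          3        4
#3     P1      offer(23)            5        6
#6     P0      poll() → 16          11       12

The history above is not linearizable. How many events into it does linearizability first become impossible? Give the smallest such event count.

a valid linearization of events 1..11 exists, for instance #1, #2, #3, #4, #5:
after step 1 (#1 offer(45)): queue <45>
after step 2 (#2 poll() → 45): queue <>
after step 3 (#3 offer(23)): queue <23>
after step 4 (#4 offer(16)): queue <23,16>
after step 5 (#5 offer(19)): queue <23,16,19>
adding event 12 (#6 responds at 12) leaves no legal real-time order
e.g. #1, #2, #3, #4, #5, #6: illegal at step 6, since #6 poll() → 16 cannot apply there

12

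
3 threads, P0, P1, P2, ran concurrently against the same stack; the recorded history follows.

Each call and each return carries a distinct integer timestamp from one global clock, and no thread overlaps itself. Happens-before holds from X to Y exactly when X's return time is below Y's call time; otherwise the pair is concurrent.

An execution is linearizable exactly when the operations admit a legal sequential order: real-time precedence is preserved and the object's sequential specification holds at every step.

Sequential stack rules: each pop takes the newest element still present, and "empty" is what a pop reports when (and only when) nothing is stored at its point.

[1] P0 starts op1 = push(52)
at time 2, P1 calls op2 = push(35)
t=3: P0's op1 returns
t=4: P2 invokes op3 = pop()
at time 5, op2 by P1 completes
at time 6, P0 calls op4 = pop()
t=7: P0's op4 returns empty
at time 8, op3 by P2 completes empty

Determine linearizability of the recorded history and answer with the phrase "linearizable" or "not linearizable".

not linearizable

prefix check: 1..6 passes, 1..7 fails once op4's time-7 response joins
no legal order exists: 2 real-time-consistent candidates over 3 completed stack operations, all rejected
completion choices over the 1 pending operation (op3) were checked; none helps
sample order op1, op2, op4 (pending dropped) stalls at step 3 — op4 pop() → empty has no legal effect
sample order op2, op1, op4 (pending dropped) stalls at step 3 — op4 pop() → empty has no legal effect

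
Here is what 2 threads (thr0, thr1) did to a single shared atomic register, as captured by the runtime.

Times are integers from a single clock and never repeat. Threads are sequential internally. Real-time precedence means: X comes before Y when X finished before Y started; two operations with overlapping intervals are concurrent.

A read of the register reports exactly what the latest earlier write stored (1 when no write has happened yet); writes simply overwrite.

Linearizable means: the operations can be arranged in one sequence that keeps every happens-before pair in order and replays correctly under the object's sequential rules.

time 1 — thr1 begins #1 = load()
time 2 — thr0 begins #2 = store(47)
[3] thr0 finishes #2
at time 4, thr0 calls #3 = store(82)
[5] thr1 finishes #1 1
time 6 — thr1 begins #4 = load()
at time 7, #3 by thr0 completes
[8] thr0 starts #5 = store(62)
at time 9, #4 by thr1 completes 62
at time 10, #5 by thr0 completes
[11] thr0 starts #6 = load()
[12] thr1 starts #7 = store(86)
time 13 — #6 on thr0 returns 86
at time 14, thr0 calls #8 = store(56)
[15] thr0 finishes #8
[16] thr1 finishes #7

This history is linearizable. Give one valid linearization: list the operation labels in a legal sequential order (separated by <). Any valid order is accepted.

1. #1 load() → 1, leaving value 1
2. #2 store(47), leaving value 47
3. #3 store(82), leaving value 82
4. #5 store(62), leaving value 62
5. #4 load() → 62, leaving value 62
6. #7 store(86), leaving value 86
7. #6 load() → 86, leaving value 86
8. #8 store(56), leaving value 56

#1 < #2 < #3 < #5 < #4 < #7 < #6 < #8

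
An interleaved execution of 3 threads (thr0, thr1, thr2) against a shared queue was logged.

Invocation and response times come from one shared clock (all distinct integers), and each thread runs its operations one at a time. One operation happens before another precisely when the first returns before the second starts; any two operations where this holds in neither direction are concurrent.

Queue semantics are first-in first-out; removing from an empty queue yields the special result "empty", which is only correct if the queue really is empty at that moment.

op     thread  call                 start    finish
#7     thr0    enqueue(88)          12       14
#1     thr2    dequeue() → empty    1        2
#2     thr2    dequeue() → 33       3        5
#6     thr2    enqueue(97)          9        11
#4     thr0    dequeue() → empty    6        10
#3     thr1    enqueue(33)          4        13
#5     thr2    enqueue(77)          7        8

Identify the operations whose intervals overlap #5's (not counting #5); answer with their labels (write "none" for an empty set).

#3, #4

#5 runs from 7 to 8; window-overlapping ops are concurrent
#1 [1,2]: before
#2 [3,5]: before
#3 [4,13]: concurrent
#4 [6,10]: concurrent
#6 [9,11]: after
#7 [12,14]: after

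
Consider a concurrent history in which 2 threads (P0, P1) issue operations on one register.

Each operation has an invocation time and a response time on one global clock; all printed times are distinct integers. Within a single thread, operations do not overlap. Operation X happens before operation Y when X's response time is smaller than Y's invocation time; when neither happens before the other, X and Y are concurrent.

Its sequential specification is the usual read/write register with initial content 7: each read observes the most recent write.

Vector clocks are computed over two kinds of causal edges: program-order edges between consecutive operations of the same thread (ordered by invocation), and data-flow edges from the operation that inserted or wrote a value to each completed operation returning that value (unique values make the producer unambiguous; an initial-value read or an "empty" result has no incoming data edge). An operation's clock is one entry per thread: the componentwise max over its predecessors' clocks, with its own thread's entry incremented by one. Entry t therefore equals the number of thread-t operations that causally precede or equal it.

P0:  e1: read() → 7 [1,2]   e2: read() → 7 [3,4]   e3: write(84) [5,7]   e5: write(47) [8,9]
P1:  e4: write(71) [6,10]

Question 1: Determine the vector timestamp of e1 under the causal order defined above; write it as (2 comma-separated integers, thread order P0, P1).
Answer: (1, 0)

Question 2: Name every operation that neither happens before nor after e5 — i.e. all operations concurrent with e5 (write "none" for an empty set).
Answer: e4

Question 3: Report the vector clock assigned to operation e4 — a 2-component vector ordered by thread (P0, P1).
Answer: (0, 1)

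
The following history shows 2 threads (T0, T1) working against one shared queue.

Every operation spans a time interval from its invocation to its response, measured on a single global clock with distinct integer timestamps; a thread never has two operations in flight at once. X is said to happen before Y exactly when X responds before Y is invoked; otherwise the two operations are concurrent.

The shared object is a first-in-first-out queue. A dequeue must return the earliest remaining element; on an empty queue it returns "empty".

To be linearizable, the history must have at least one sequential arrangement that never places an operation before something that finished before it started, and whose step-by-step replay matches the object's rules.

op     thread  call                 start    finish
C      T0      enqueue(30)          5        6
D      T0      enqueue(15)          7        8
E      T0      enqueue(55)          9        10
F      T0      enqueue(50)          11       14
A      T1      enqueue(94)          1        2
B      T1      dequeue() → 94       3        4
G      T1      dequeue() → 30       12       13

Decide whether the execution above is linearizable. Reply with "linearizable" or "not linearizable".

a witness: A, B, C, D, E, F, G
after step 1 (A enqueue(94)): queue <94>
after step 2 (B dequeue() → 94): queue <>
after step 3 (C enqueue(30)): queue <30>
after step 4 (D enqueue(15)): queue <30,15>
after step 5 (E enqueue(55)): queue <30,15,55>
after step 6 (F enqueue(50)): queue <30,15,55,50>
after step 7 (G dequeue() → 30): queue <15,55,50>

linearizable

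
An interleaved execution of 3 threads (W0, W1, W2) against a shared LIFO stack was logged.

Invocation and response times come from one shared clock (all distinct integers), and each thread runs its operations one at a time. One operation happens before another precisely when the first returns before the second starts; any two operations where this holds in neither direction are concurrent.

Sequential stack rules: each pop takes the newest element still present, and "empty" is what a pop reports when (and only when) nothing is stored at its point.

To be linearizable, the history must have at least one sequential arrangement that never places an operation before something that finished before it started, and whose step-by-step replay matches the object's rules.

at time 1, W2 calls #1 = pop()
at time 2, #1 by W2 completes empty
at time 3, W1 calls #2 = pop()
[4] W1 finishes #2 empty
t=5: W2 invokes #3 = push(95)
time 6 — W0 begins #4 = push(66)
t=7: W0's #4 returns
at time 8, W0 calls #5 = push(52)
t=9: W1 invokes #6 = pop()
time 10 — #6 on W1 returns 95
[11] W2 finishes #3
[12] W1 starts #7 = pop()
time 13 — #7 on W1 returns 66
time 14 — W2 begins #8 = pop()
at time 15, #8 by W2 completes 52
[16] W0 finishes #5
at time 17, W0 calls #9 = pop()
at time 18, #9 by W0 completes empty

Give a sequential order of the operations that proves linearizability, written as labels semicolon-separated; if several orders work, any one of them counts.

#1; #2; #4; #3; #6; #7; #5; #8; #9

after step 1 (#1 pop() → empty): stack <>
after step 2 (#2 pop() → empty): stack <>
after step 3 (#4 push(66)): stack <66>
after step 4 (#3 push(95)): stack <66,95>
after step 5 (#6 pop() → 95): stack <66>
after step 6 (#7 pop() → 66): stack <>
after step 7 (#5 push(52)): stack <52>
after step 8 (#8 pop() → 52): stack <>
after step 9 (#9 pop() → empty): stack <>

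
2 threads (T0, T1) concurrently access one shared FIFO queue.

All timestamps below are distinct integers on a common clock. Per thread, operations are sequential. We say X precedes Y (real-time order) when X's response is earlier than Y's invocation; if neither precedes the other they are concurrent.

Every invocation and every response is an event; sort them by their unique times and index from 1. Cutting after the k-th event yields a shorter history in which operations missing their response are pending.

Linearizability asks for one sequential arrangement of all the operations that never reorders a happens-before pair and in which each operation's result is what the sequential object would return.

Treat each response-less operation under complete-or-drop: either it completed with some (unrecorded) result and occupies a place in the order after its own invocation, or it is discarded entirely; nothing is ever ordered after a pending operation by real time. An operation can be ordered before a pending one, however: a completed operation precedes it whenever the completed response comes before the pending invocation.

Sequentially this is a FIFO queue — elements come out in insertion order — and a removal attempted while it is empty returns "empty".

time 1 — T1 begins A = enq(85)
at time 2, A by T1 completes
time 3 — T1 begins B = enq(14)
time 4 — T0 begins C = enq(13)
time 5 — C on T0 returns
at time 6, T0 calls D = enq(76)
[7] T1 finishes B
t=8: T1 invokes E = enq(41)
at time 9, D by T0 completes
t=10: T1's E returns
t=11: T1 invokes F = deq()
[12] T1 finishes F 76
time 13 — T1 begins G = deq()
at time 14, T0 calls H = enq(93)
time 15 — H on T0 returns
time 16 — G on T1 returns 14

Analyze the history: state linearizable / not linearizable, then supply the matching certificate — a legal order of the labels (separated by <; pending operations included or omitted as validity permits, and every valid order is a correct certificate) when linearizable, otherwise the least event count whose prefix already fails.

not linearizable — minimal violating prefix: 12 events

cut after 11 events: linearizable; cut after 12 events (F responds, time 12): not linearizable
every one of the 5 real-time-consistent orders over 6 completed FIFO queue ops fails the sequential spec
for example A, B, C, D, E, F fails at step 6: F deq() → 76 is not legal there
for example A, B, C, E, D, F fails at step 6: F deq() → 76 is not legal there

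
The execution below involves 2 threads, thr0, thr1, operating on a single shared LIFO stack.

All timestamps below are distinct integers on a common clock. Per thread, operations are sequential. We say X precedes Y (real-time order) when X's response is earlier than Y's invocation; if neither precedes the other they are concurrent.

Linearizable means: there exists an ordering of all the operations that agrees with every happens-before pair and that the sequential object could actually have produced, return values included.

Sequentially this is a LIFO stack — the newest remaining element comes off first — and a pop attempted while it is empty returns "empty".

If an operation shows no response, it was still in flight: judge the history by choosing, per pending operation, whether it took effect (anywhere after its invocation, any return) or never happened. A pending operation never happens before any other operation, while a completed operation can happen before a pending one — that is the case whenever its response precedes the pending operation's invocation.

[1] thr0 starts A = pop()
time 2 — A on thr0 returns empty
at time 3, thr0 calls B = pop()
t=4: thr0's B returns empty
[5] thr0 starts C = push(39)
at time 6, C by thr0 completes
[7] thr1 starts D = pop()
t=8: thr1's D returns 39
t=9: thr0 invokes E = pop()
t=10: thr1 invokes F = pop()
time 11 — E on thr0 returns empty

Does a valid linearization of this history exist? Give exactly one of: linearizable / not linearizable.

linearizable

one valid linearization: A, B, C, D, E
1. A pop() → empty, leaving stack <>
2. B pop() → empty, leaving stack <>
3. C push(39), leaving stack <39>
4. D pop() → 39, leaving stack <>
5. E pop() → empty, leaving stack <>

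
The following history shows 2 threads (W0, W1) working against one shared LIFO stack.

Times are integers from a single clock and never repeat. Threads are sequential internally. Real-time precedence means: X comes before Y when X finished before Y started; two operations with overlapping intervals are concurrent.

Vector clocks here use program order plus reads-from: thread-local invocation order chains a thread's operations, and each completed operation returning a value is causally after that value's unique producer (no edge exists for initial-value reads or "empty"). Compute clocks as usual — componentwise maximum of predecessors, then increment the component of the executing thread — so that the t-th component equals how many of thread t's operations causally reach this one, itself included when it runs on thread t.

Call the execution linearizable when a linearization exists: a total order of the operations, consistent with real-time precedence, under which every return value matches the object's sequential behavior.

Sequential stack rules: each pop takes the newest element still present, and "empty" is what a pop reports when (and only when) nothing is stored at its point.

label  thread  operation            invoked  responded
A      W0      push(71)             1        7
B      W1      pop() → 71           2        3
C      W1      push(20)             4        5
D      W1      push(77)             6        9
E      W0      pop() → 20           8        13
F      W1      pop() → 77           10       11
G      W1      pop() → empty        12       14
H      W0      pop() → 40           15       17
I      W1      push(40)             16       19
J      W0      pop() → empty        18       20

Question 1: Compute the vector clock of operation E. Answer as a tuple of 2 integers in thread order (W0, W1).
invoked at 1, A has no predecessors; its own W0 bump gives (1, 0)
merge at B (invoked 2): VC(A)=(1, 0), own-thread bump on W1 → (1, 1)
merge at C (invoked 4): VC(B)=(1, 1), own-thread bump on W1 → (1, 2)
merge at D (invoked 6): VC(C)=(1, 2), own-thread bump on W1 → (1, 3)
merge at E (invoked 8): VC(A)=(1, 0), VC(C)=(1, 2), own-thread bump on W0 → (2, 2)
merge at F (invoked 10): VC(D)=(1, 3), own-thread bump on W1 → (1, 4)
merge at G (invoked 12): VC(F)=(1, 4), own-thread bump on W1 → (1, 5)
merge at I (invoked 16): VC(G)=(1, 5), own-thread bump on W1 → (1, 6)
merge at H (invoked 15): VC(E)=(2, 2), VC(I)=(1, 6), own-thread bump on W0 → (3, 6)
merge at J (invoked 18): VC(H)=(3, 6), own-thread bump on W0 → (4, 6)
target: VC(E) = (2, 2)

(2, 2)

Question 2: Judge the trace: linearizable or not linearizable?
witness order: A, B, C, D, F, E, G, I, H, J
1. A push(71), leaving stack <71>
2. B pop() → 71, leaving stack <>
3. C push(20), leaving stack <20>
4. D push(77), leaving stack <20,77>
5. F pop() → 77, leaving stack <20>
6. E pop() → 20, leaving stack <>
7. G pop() → empty, leaving stack <>
8. I push(40), leaving stack <40>
9. H pop() → 40, leaving stack <>
10. J pop() → empty, leaving stack <>

linearizable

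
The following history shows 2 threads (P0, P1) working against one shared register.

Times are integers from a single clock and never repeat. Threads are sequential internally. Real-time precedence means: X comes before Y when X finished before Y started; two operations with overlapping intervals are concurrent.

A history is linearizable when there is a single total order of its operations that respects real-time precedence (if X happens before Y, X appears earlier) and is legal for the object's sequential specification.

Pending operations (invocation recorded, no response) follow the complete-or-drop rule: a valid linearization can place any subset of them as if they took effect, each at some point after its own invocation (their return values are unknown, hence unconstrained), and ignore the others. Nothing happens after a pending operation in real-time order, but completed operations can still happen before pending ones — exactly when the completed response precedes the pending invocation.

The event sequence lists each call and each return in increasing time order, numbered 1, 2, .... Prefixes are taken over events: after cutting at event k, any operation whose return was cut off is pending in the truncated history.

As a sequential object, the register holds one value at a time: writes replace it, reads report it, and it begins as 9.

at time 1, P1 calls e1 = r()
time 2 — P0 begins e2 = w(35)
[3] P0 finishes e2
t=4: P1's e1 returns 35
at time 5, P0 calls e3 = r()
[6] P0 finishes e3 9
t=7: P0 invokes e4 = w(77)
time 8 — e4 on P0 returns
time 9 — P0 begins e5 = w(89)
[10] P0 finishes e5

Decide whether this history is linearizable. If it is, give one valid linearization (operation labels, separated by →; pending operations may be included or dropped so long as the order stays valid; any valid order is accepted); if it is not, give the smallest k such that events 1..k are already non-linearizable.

not linearizable — minimal violating prefix: 6 events

prefix check: 1..5 passes, 1..6 fails once e3's time-6 response joins
3 completed operations, 2 real-time-consistent orders — every register replay fails
one such order, e1, e2, e3, breaks at step 1 where e1 r() → 35 is illegal
one such order, e2, e1, e3, breaks at step 3 where e3 r() → 9 is illegal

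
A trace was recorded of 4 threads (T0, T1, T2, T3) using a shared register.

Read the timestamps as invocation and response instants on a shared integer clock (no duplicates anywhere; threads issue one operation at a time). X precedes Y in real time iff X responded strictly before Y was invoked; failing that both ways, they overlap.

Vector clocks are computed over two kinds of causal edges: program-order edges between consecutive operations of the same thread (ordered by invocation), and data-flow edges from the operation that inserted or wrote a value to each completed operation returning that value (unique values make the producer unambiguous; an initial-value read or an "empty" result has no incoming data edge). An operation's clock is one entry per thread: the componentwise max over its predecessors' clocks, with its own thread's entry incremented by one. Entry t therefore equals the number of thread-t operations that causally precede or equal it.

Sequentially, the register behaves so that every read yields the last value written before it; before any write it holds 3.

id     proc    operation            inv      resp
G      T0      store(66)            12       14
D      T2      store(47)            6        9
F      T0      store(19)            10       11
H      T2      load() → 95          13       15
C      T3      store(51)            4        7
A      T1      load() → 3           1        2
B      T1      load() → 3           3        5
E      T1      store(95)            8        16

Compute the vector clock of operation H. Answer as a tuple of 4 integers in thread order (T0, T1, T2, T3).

no predecessors for C (invoked 4): T3 increments from zero → (0, 0, 0, 1)
no predecessors for D (invoked 6): T2 increments from zero → (0, 0, 1, 0)
no predecessors for A (invoked 1): T1 increments from zero → (0, 1, 0, 0)
no predecessors for F (invoked 10): T0 increments from zero → (1, 0, 0, 0)
merge at B (invoked 3): VC(A)=(0, 1, 0, 0), own-thread bump on T1 → (0, 2, 0, 0)
merge at G (invoked 12): VC(F)=(1, 0, 0, 0), own-thread bump on T0 → (2, 0, 0, 0)
merge at E (invoked 8): VC(B)=(0, 2, 0, 0), own-thread bump on T1 → (0, 3, 0, 0)
merge at H (invoked 13): VC(D)=(0, 0, 1, 0), VC(E)=(0, 3, 0, 0), own-thread bump on T2 → (0, 3, 2, 0)
target: VC(H) = (0, 3, 2, 0)

(0, 3, 2, 0)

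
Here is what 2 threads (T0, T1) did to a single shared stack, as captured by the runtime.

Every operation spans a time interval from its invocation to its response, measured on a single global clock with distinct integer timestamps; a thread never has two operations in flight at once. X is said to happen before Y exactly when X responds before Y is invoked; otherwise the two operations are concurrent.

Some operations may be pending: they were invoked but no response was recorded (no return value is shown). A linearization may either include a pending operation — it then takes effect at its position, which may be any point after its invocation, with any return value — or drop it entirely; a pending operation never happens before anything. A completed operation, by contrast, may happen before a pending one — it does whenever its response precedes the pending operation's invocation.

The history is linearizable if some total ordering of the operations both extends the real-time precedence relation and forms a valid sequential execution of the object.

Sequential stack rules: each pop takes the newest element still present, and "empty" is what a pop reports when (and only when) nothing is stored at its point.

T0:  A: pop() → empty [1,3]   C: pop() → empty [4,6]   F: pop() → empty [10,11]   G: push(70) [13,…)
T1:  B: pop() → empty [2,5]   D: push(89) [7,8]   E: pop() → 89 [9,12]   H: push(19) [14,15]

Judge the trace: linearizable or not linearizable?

linearizable

a witness: A, B, C, D, E, F, G, H
step 1: A pop() → empty — stack <>
step 2: B pop() → empty — stack <>
step 3: C pop() → empty — stack <>
step 4: D push(89) — stack <89>
step 5: E pop() → 89 — stack <>
step 6: F pop() → empty — stack <>
step 7: G push(70) (pending, included) — stack <70>
step 8: H push(19) — stack <70,19>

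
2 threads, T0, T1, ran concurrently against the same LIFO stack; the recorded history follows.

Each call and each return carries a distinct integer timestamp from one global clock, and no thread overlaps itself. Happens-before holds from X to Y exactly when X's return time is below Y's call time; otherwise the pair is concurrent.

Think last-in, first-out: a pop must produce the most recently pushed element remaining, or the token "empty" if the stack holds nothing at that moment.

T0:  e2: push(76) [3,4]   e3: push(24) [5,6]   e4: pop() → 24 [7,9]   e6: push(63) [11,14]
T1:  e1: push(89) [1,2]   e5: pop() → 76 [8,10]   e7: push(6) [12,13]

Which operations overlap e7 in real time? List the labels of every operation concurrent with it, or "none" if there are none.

concurrent with e7 ([12,13]): every op whose interval crosses 12..13
e1 [1,2]: before
e2 [3,4]: before
e3 [5,6]: before
e4 [7,9]: before
e5 [8,10]: before
e6 [11,14]: concurrent

e6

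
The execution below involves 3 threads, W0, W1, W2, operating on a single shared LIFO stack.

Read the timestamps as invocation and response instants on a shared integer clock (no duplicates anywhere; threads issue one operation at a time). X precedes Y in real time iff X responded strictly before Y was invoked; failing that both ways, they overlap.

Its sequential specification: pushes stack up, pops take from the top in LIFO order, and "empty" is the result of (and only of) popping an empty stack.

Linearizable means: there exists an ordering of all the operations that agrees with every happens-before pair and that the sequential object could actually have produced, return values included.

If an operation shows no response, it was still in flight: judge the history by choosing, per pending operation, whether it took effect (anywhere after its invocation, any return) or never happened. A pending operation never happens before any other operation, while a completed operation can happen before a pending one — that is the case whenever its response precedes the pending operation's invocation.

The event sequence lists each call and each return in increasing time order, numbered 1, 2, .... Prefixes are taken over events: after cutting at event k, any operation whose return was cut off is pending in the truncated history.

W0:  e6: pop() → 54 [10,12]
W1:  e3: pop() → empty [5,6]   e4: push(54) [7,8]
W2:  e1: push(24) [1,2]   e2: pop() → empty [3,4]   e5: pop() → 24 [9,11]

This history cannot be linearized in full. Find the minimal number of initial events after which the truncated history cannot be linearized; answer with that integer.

events 1..3 are still linearizable — one witness is e1:
step 1: e1 push(24) — stack <24>
event 4 — e2's response, time 4 — after it, nothing linearizes
one such order, e1, e2, breaks at step 2 where e2 pop() → empty is illegal

4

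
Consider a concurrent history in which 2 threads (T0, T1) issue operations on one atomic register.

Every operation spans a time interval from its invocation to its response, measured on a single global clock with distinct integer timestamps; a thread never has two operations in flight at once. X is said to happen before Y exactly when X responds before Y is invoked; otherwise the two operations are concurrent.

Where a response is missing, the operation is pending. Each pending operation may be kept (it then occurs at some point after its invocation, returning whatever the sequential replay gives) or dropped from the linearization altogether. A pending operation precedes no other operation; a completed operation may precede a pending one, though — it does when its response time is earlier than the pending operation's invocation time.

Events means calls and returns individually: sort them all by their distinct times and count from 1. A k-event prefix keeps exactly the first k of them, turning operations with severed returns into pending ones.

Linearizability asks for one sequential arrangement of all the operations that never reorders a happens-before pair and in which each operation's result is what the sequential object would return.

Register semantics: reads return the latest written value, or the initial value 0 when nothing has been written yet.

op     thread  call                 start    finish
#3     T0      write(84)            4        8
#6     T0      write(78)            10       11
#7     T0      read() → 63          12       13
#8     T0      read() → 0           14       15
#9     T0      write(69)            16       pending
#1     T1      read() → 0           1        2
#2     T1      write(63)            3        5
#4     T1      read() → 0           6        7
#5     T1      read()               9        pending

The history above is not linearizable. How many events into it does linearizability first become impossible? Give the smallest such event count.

events 1..6 are still linearizable — one witness is #1, #2:
1. #1 read() → 0, leaving value 0
2. #2 write(63), leaving value 63
with event 7 included (#4 responding at time 7), all real-time-consistent orders fail
no completion choice of the 1 pending operation (#3) rescues it — every subset was tried
e.g. #1, #2, #4 (pending dropped): illegal at step 3, since #4 read() → 0 cannot apply there

7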